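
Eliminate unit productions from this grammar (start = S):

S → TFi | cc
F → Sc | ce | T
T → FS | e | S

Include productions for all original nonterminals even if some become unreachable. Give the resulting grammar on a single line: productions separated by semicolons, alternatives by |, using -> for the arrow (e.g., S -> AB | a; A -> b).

S -> cc | TFi; F -> e | FS | Sc | cc | ce | TFi; T -> e | FS | cc | TFi

Unit productions: F->T, T->S.
Unit pairs (A ⇒* B via units): (F,S), (F,T), (T,S).
S: inherits non-unit rules of {S} → TFi | cc.
F: inherits non-unit rules of {F, S, T} → FS | Sc | TFi | cc | ce | e.
T: inherits non-unit rules of {S, T} → FS | TFi | cc | e.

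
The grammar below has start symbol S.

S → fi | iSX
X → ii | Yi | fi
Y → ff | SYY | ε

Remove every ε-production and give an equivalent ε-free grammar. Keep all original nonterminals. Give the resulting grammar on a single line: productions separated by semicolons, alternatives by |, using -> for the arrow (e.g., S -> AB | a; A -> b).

S -> fi | iSX; X -> i | Yi | fi | ii; Y -> S | SY | ff | SYY

Nullable set: {Y}.
X -> Yi: Y nullable, giving Yi | i.
Drop Y -> ε.
Y -> SYY: Y, Y nullable, giving S | SY | SYY.
Unchanged (no nullable symbols): S -> fi; S -> iSX; X -> fi; X -> ii; Y -> ff.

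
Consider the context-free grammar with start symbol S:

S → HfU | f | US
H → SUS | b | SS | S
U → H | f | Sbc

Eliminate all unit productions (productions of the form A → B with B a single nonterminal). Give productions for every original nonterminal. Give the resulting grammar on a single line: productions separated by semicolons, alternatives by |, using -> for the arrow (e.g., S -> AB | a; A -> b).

S -> f | US | HfU; H -> b | f | SS | US | HfU | SUS; U -> b | f | SS | US | HfU | SUS | Sbc

Unit productions: H->S, U->H.
Unit pairs (A ⇒* B via units): (H,S), (U,H), (U,S).
S: inherits non-unit rules of {S} → HfU | US | f.
H: inherits non-unit rules of {H, S} → HfU | SS | SUS | US | b | f.
U: inherits non-unit rules of {H, S, U} → HfU | SS | SUS | Sbc | US | b | f.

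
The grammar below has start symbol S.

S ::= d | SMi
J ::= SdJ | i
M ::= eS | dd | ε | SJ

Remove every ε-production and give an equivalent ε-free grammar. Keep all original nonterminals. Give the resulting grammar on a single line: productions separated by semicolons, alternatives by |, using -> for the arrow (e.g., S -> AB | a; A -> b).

Nullable set: {M}.
S -> SMi: M nullable, giving SMi | Si.
Drop M -> ε.
Unchanged (no nullable symbols): S -> d; J -> SdJ; J -> i; M -> SJ; M -> dd; M -> eS.

S -> d | Si | SMi; J -> i | SdJ; M -> SJ | dd | eS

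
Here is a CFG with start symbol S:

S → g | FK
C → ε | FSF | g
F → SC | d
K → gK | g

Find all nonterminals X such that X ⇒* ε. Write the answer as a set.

Directly nullable (have an ε-rule): {C}.
Not nullable: F, K, S — each has a terminal in every rule's right-hand side or depends on a non-nullable symbol.

{C}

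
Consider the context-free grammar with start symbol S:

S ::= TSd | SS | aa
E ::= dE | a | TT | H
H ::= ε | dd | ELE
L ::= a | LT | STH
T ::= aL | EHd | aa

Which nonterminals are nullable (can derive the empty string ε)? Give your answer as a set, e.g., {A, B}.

Directly nullable (have an ε-rule): {H}.
E is nullable via E -> H (every symbol on the right is already known nullable).
Not nullable: L, S, T — each has a terminal in every rule's right-hand side or depends on a non-nullable symbol.

{E, H}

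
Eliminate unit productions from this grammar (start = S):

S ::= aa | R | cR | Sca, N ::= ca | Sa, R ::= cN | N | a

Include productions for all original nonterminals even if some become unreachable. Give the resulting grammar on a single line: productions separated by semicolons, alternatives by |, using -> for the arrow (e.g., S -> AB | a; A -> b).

Unit productions: R->N, S->R.
Unit pairs (A ⇒* B via units): (R,N), (S,N), (S,R).
S: inherits non-unit rules of {N, R, S} → Sa | Sca | a | aa | cN | cR | ca.
N: inherits non-unit rules of {N} → Sa | ca.
R: inherits non-unit rules of {N, R} → Sa | a | cN | ca.

S -> a | Sa | aa | cN | cR | ca | Sca; N -> Sa | ca; R -> a | Sa | cN | ca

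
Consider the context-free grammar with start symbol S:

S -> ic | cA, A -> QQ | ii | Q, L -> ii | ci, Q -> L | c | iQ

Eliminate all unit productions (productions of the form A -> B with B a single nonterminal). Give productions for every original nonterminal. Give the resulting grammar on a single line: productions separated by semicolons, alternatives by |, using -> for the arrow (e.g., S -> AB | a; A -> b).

Unit productions: A->Q, Q->L.
Unit pairs (A ⇒* B via units): (A,L), (A,Q), (Q,L).
S: inherits non-unit rules of {S} → cA | ic.
A: inherits non-unit rules of {A, L, Q} → QQ | c | ci | iQ | ii.
L: inherits non-unit rules of {L} → ci | ii.
Q: inherits non-unit rules of {L, Q} → c | ci | iQ | ii.

S -> cA | ic; A -> c | QQ | ci | iQ | ii; L -> ci | ii; Q -> c | ci | iQ | ii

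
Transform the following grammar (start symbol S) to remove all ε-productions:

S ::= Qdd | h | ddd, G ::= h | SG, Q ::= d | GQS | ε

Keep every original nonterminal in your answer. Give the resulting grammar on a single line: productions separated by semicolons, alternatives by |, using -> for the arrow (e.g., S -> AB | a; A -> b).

S -> h | dd | Qdd | ddd; G -> h | SG; Q -> d | GS | GQS

Nullable set: {Q}.
S -> Qdd: Q nullable, giving Qdd | dd.
Drop Q -> ε.
Q -> GQS: Q nullable, giving GQS | GS.
Unchanged (no nullable symbols): S -> ddd; S -> h; G -> SG; G -> h; Q -> d.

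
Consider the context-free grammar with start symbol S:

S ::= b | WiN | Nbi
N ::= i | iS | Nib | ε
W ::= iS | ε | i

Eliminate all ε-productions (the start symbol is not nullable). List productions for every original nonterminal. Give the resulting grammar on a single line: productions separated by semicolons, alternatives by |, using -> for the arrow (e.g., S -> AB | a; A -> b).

S -> b | i | Wi | bi | iN | Nbi | WiN; N -> i | iS | ib | Nib; W -> i | iS

Nullable set: {N, W}.
S -> Nbi: N nullable, giving Nbi | bi.
S -> WiN: W, N nullable, giving Wi | WiN | i | iN.
Drop N -> ε.
N -> Nib: N nullable, giving Nib | ib.
Drop W -> ε.
Unchanged (no nullable symbols): S -> b; N -> i; N -> iS; W -> i; W -> iS.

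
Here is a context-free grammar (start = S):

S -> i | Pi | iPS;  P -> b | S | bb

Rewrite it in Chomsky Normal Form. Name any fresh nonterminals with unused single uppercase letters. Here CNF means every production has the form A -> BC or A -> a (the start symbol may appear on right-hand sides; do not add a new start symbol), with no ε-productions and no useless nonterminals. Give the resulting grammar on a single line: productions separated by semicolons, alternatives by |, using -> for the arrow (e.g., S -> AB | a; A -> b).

S -> i | AD | PA; A -> i; B -> b; C -> PS; D -> PS; P -> b | i | AC | BB | PA

No ε-productions.
After unit-elimination: S -> i | Pi | iPS; P -> b | i | Pi | bb | iPS.
TERM: introduce B -> b, A -> i and substitute in every rule of length ≥2.
BIN: P -> APS becomes P -> AC, C -> PS; S -> APS becomes S -> AD, D -> PS.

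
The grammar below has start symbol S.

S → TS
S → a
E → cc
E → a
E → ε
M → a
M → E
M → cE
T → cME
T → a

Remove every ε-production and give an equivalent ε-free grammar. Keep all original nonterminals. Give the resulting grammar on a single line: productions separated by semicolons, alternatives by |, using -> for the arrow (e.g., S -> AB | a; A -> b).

Nullable set: {E, M}.
Drop E -> ε.
M -> E: E nullable, giving E.
M -> cE: E nullable, giving c | cE.
T -> cME: M, E nullable, giving c | cE | cM | cME.
Unchanged (no nullable symbols): S -> TS; S -> a; E -> a; E -> cc; M -> a; T -> a.

S -> a | TS; E -> a | cc; M -> E | a | c | cE; T -> a | c | cE | cM | cME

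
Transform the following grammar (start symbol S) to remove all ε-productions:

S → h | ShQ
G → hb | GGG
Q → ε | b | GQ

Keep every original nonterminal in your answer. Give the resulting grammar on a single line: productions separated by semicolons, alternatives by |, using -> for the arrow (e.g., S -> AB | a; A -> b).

Nullable set: {Q}.
S -> ShQ: Q nullable, giving Sh | ShQ.
Drop Q -> ε.
Q -> GQ: Q nullable, giving G | GQ.
Unchanged (no nullable symbols): S -> h; G -> GGG; G -> hb; Q -> b.

S -> h | Sh | ShQ; G -> hb | GGG; Q -> G | b | GQ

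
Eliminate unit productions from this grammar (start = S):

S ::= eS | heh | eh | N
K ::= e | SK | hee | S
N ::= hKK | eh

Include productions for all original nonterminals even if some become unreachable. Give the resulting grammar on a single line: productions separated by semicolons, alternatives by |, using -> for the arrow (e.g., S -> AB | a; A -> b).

Unit productions: K->S, S->N.
Unit pairs (A ⇒* B via units): (K,N), (K,S), (S,N).
S: inherits non-unit rules of {N, S} → eS | eh | hKK | heh.
K: inherits non-unit rules of {K, N, S} → SK | e | eS | eh | hKK | hee | heh.
N: inherits non-unit rules of {N} → eh | hKK.

S -> eS | eh | hKK | heh; K -> e | SK | eS | eh | hKK | hee | heh; N -> eh | hKK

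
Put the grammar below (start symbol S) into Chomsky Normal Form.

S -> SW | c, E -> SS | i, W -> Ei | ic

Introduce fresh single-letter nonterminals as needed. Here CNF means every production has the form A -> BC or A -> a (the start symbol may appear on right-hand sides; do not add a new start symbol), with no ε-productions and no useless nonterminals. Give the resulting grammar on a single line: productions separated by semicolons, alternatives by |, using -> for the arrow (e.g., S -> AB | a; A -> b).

No ε-productions.
No unit productions to eliminate.
TERM: introduce B -> c, A -> i and substitute in every rule of length ≥2.

S -> c | SW; A -> i; B -> c; E -> i | SS; W -> AB | EA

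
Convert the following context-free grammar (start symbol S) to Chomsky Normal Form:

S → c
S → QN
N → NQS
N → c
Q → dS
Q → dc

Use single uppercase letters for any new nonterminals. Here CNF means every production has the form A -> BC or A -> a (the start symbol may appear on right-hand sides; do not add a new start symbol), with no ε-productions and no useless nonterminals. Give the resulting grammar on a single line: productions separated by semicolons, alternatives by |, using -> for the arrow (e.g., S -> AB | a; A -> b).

No ε-productions.
No unit productions to eliminate.
TERM: introduce B -> c, A -> d and substitute in every rule of length ≥2.
BIN: N -> NQS becomes N -> NC, C -> QS.

S -> c | QN; A -> d; B -> c; C -> QS; N -> c | NC; Q -> AB | AS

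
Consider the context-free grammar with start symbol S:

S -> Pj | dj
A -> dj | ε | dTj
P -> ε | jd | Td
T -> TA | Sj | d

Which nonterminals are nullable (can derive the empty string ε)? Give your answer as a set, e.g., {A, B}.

Directly nullable (have an ε-rule): {A, P}.
Not nullable: S, T — each has a terminal in every rule's right-hand side or depends on a non-nullable symbol.

{A, P}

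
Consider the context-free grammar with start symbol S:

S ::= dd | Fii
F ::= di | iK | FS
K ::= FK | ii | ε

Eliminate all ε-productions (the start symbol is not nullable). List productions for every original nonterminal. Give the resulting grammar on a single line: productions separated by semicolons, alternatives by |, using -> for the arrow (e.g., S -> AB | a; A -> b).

S -> dd | Fii; F -> i | FS | di | iK; K -> F | FK | ii

Nullable set: {K}.
F -> iK: K nullable, giving i | iK.
Drop K -> ε.
K -> FK: K nullable, giving F | FK.
Unchanged (no nullable symbols): S -> Fii; S -> dd; F -> FS; F -> di; K -> ii.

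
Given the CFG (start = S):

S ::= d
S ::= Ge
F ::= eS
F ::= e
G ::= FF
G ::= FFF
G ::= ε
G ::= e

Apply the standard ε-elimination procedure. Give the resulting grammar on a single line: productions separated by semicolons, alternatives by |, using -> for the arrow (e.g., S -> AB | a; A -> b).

Nullable set: {G}.
S -> Ge: G nullable, giving Ge | e.
Drop G -> ε.
Unchanged (no nullable symbols): S -> d; F -> e; F -> eS; G -> FF; G -> FFF; G -> e.

S -> d | e | Ge; F -> e | eS; G -> e | FF | FFF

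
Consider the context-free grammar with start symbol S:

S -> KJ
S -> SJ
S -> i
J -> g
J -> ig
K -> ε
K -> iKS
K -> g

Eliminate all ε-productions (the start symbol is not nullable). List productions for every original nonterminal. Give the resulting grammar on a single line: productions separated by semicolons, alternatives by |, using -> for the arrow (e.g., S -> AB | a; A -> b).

S -> J | i | KJ | SJ; J -> g | ig; K -> g | iS | iKS

Nullable set: {K}.
S -> KJ: K nullable, giving J | KJ.
Drop K -> ε.
K -> iKS: K nullable, giving iKS | iS.
Unchanged (no nullable symbols): S -> SJ; S -> i; J -> g; J -> ig; K -> g.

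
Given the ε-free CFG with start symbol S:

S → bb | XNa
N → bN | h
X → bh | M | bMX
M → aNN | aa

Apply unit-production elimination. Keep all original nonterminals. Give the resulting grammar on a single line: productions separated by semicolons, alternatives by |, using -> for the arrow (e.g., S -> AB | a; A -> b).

Unit productions: X->M.
Unit pairs (A ⇒* B via units): (X,M).
S: inherits non-unit rules of {S} → XNa | bb.
M: inherits non-unit rules of {M} → aNN | aa.
N: inherits non-unit rules of {N} → bN | h.
X: inherits non-unit rules of {M, X} → aNN | aa | bMX | bh.

S -> bb | XNa; M -> aa | aNN; N -> h | bN; X -> aa | bh | aNN | bMX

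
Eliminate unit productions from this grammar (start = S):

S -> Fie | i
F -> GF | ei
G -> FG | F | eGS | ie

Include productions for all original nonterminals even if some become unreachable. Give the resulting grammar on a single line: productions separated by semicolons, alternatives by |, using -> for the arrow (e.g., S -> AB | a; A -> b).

Unit productions: G->F.
Unit pairs (A ⇒* B via units): (G,F).
S: inherits non-unit rules of {S} → Fie | i.
F: inherits non-unit rules of {F} → GF | ei.
G: inherits non-unit rules of {F, G} → FG | GF | eGS | ei | ie.

S -> i | Fie; F -> GF | ei; G -> FG | GF | ei | ie | eGS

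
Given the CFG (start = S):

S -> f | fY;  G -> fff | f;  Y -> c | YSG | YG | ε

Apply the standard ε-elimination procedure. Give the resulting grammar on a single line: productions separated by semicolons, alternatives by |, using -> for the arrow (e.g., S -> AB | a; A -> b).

Nullable set: {Y}.
S -> fY: Y nullable, giving f | fY.
Drop Y -> ε.
Y -> YG: Y nullable, giving G | YG.
Y -> YSG: Y nullable, giving SG | YSG.
Unchanged (no nullable symbols): S -> f; G -> f; G -> fff; Y -> c.

S -> f | fY; G -> f | fff; Y -> G | c | SG | YG | YSG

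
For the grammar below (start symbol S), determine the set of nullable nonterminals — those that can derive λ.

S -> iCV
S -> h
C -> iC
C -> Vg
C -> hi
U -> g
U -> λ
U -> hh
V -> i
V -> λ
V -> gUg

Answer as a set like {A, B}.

{U, V}

Directly nullable (have an ε-rule): {U, V}.
Not nullable: C, S — each has a terminal in every rule's right-hand side or depends on a non-nullable symbol.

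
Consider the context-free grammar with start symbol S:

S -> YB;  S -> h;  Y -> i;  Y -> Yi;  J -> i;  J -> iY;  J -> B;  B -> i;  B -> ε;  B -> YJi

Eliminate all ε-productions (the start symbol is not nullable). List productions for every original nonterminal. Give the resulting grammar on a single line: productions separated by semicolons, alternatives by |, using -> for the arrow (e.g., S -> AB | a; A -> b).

S -> Y | h | YB; B -> i | Yi | YJi; J -> B | i | iY; Y -> i | Yi

Nullable set: {B, J}.
S -> YB: B nullable, giving Y | YB.
Drop B -> ε.
B -> YJi: J nullable, giving YJi | Yi.
J -> B: B nullable, giving B.
Unchanged (no nullable symbols): S -> h; B -> i; J -> i; J -> iY; Y -> Yi; Y -> i.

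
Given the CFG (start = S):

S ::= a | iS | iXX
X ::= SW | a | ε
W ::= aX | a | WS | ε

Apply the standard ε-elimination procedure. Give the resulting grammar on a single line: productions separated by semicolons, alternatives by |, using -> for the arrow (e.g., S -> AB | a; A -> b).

Nullable set: {W, X}.
S -> iXX: X, X nullable, giving i | iX | iXX.
Drop W -> ε.
W -> WS: W nullable, giving S | WS.
W -> aX: X nullable, giving a | aX.
Drop X -> ε.
X -> SW: W nullable, giving S | SW.
Unchanged (no nullable symbols): S -> a; S -> iS; W -> a; X -> a.

S -> a | i | iS | iX | iXX; W -> S | a | WS | aX; X -> S | a | SW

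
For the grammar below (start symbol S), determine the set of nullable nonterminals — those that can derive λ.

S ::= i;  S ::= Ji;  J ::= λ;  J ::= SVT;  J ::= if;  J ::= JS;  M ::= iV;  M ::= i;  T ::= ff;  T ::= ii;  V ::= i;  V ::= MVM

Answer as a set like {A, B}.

{J}

Directly nullable (have an ε-rule): {J}.
Not nullable: M, S, T, V — each has a terminal in every rule's right-hand side or depends on a non-nullable symbol.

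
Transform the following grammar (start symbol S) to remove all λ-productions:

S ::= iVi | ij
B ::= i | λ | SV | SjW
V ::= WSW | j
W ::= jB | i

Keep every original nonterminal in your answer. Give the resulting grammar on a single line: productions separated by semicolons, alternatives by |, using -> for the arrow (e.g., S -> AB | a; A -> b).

S -> ij | iVi; B -> i | SV | SjW; V -> j | WSW; W -> i | j | jB

Nullable set: {B}.
Drop B -> λ.
W -> jB: B nullable, giving j | jB.
Unchanged (no nullable symbols): S -> iVi; S -> ij; B -> SV; B -> SjW; B -> i; V -> WSW; V -> j; W -> i.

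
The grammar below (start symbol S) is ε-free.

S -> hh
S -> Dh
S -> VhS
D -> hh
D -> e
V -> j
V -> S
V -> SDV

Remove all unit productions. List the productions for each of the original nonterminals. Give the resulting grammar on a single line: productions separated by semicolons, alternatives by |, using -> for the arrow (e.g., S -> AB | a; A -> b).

Unit productions: V->S.
Unit pairs (A ⇒* B via units): (V,S).
S: inherits non-unit rules of {S} → Dh | VhS | hh.
D: inherits non-unit rules of {D} → e | hh.
V: inherits non-unit rules of {S, V} → Dh | SDV | VhS | hh | j.

S -> Dh | hh | VhS; D -> e | hh; V -> j | Dh | hh | SDV | VhS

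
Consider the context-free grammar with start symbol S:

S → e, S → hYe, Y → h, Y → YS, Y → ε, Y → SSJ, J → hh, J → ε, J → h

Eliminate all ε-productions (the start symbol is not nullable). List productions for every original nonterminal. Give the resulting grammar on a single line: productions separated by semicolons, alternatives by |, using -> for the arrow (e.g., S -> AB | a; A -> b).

Nullable set: {J, Y}.
S -> hYe: Y nullable, giving hYe | he.
Drop J -> ε.
Drop Y -> ε.
Y -> SSJ: J nullable, giving SS | SSJ.
Y -> YS: Y nullable, giving S | YS.
Unchanged (no nullable symbols): S -> e; J -> h; J -> hh; Y -> h.

S -> e | he | hYe; J -> h | hh; Y -> S | h | SS | YS | SSJ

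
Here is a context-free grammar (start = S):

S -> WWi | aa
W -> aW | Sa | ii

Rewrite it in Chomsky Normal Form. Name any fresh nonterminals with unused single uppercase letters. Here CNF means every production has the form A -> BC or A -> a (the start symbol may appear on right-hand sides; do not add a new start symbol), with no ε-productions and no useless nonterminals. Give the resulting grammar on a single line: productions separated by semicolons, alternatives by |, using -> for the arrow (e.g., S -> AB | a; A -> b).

S -> BB | WC; A -> i; B -> a; C -> WA; W -> AA | BW | SB

No ε-productions.
No unit productions to eliminate.
TERM: introduce B -> a, A -> i and substitute in every rule of length ≥2.
BIN: S -> WWA becomes S -> WC, C -> WA.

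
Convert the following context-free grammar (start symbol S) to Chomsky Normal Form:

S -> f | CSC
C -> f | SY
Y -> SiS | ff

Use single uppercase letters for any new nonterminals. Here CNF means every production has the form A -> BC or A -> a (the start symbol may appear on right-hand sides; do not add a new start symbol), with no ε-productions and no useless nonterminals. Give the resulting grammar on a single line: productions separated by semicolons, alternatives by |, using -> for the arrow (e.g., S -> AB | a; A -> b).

No ε-productions.
No unit productions to eliminate.
TERM: introduce B -> f, A -> i and substitute in every rule of length ≥2.
BIN: S -> CSC becomes S -> CD, D -> SC; Y -> SAS becomes Y -> SE, E -> AS.

S -> f | CD; A -> i; B -> f; C -> f | SY; D -> SC; E -> AS; Y -> BB | SE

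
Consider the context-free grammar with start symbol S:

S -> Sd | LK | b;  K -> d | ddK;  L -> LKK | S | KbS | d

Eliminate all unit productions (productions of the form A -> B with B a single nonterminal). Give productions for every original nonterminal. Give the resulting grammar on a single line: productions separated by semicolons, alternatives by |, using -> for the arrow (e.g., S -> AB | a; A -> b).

S -> b | LK | Sd; K -> d | ddK; L -> b | d | LK | Sd | KbS | LKK

Unit productions: L->S.
Unit pairs (A ⇒* B via units): (L,S).
S: inherits non-unit rules of {S} → LK | Sd | b.
K: inherits non-unit rules of {K} → d | ddK.
L: inherits non-unit rules of {L, S} → KbS | LK | LKK | Sd | b | d.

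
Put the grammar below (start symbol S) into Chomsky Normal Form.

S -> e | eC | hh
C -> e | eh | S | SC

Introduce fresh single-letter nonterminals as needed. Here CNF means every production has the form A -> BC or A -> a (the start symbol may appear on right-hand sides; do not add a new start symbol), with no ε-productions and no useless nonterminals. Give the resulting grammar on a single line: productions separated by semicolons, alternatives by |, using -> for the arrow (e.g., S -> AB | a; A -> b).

No ε-productions.
After unit-elimination: S -> e | eC | hh; C -> e | SC | eC | eh | hh.
TERM: introduce A -> e, B -> h and substitute in every rule of length ≥2.

S -> e | AC | BB; A -> e; B -> h; C -> e | AB | AC | BB | SC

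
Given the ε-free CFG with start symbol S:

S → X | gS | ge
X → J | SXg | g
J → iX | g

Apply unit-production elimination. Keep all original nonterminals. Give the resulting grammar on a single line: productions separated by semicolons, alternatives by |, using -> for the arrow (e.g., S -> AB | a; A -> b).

S -> g | gS | ge | iX | SXg; J -> g | iX; X -> g | iX | SXg

Unit productions: S->X, X->J.
Unit pairs (A ⇒* B via units): (S,J), (S,X), (X,J).
S: inherits non-unit rules of {J, S, X} → SXg | g | gS | ge | iX.
J: inherits non-unit rules of {J} → g | iX.
X: inherits non-unit rules of {J, X} → SXg | g | iX.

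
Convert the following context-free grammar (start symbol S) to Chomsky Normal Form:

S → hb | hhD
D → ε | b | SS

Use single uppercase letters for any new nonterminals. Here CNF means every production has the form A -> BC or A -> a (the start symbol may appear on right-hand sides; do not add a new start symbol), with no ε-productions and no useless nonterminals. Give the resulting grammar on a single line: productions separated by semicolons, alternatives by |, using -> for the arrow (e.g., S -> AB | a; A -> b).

Nullable: {D}; after ε-elimination: S -> hb | hh | hhD; D -> b | SS.
No unit productions to eliminate.
TERM: introduce B -> b, A -> h and substitute in every rule of length ≥2.
BIN: S -> AAD becomes S -> AC, C -> AD.

S -> AA | AB | AC; A -> h; B -> b; C -> AD; D -> b | SS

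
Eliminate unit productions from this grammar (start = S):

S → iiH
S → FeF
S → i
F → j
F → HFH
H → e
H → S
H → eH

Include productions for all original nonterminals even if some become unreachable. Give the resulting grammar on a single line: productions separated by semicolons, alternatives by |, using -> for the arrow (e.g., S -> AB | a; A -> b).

Unit productions: H->S.
Unit pairs (A ⇒* B via units): (H,S).
S: inherits non-unit rules of {S} → FeF | i | iiH.
F: inherits non-unit rules of {F} → HFH | j.
H: inherits non-unit rules of {H, S} → FeF | e | eH | i | iiH.

S -> i | FeF | iiH; F -> j | HFH; H -> e | i | eH | FeF | iiH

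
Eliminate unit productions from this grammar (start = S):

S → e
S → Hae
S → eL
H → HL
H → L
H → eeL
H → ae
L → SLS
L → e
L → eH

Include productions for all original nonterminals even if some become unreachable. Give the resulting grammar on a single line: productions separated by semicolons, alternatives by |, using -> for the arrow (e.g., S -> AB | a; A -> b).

Unit productions: H->L.
Unit pairs (A ⇒* B via units): (H,L).
S: inherits non-unit rules of {S} → Hae | e | eL.
H: inherits non-unit rules of {H, L} → HL | SLS | ae | e | eH | eeL.
L: inherits non-unit rules of {L} → SLS | e | eH.

S -> e | eL | Hae; H -> e | HL | ae | eH | SLS | eeL; L -> e | eH | SLS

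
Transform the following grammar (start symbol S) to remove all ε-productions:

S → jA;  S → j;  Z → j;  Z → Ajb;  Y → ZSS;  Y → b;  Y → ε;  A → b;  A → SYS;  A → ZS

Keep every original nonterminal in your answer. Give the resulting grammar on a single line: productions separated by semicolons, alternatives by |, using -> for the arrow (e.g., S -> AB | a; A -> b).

S -> j | jA; A -> b | SS | ZS | SYS; Y -> b | ZSS; Z -> j | Ajb

Nullable set: {Y}.
A -> SYS: Y nullable, giving SS | SYS.
Drop Y -> ε.
Unchanged (no nullable symbols): S -> j; S -> jA; A -> ZS; A -> b; Y -> ZSS; Y -> b; Z -> Ajb; Z -> j.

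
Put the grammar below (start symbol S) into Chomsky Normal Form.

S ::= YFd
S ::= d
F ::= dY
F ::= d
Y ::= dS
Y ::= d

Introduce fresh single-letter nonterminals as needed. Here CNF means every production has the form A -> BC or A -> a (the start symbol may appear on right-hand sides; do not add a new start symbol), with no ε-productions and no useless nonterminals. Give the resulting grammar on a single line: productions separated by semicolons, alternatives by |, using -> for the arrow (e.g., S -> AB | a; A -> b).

S -> d | YB; A -> d; B -> FA; F -> d | AY; Y -> d | AS

No ε-productions.
No unit productions to eliminate.
TERM: introduce A -> d and substitute in every rule of length ≥2.
BIN: S -> YFA becomes S -> YB, B -> FA.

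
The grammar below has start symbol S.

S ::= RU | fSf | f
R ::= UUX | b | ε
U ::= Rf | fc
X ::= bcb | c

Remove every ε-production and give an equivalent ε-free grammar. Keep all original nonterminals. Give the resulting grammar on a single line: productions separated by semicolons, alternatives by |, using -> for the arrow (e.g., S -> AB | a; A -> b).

Nullable set: {R}.
S -> RU: R nullable, giving RU | U.
Drop R -> ε.
U -> Rf: R nullable, giving Rf | f.
Unchanged (no nullable symbols): S -> f; S -> fSf; R -> UUX; R -> b; U -> fc; X -> bcb; X -> c.

S -> U | f | RU | fSf; R -> b | UUX; U -> f | Rf | fc; X -> c | bcb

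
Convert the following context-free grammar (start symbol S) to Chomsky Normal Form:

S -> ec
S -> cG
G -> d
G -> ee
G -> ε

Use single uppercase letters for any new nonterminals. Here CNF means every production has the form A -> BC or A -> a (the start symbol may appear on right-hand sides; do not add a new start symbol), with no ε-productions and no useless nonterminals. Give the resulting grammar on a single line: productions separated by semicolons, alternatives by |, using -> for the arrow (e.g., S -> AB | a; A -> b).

Nullable: {G}; after ε-elimination: S -> c | cG | ec; G -> d | ee.
No unit productions to eliminate.
TERM: introduce B -> c, A -> e and substitute in every rule of length ≥2.

S -> c | AB | BG; A -> e; B -> c; G -> d | AA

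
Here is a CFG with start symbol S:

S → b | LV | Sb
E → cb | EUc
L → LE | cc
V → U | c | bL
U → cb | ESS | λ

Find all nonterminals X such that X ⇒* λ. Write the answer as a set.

Directly nullable (have an ε-rule): {U}.
V is nullable via V -> U (every symbol on the right is already known nullable).
Not nullable: E, L, S — each has a terminal in every rule's right-hand side or depends on a non-nullable symbol.

{U, V}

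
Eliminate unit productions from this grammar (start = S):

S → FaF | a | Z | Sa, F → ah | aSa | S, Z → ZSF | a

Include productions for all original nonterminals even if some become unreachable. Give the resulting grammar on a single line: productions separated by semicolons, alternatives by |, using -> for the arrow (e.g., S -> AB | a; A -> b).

Unit productions: F->S, S->Z.
Unit pairs (A ⇒* B via units): (F,S), (F,Z), (S,Z).
S: inherits non-unit rules of {S, Z} → FaF | Sa | ZSF | a.
F: inherits non-unit rules of {F, S, Z} → FaF | Sa | ZSF | a | aSa | ah.
Z: inherits non-unit rules of {Z} → ZSF | a.

S -> a | Sa | FaF | ZSF; F -> a | Sa | ah | FaF | ZSF | aSa; Z -> a | ZSF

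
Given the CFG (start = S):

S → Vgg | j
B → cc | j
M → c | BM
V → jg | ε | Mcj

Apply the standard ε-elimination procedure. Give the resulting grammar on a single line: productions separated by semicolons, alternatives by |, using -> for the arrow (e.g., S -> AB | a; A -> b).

S -> j | gg | Vgg; B -> j | cc; M -> c | BM; V -> jg | Mcj

Nullable set: {V}.
S -> Vgg: V nullable, giving Vgg | gg.
Drop V -> ε.
Unchanged (no nullable symbols): S -> j; B -> cc; B -> j; M -> BM; M -> c; V -> Mcj; V -> jg.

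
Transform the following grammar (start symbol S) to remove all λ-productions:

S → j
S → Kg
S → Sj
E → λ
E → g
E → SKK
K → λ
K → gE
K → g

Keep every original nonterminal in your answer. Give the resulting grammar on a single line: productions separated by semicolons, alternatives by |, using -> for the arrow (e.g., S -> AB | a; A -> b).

S -> g | j | Kg | Sj; E -> S | g | SK | SKK; K -> g | gE

Nullable set: {E, K}.
S -> Kg: K nullable, giving Kg | g.
Drop E -> λ.
E -> SKK: K, K nullable, giving S | SK | SKK.
Drop K -> λ.
K -> gE: E nullable, giving g | gE.
Unchanged (no nullable symbols): S -> Sj; S -> j; E -> g; K -> g.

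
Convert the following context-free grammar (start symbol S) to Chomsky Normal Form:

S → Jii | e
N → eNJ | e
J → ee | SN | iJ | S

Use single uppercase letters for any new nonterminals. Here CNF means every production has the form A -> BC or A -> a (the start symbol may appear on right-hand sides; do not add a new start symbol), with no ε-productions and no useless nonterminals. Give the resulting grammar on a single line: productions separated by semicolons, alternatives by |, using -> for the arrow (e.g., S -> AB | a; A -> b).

No ε-productions.
After unit-elimination: S -> e | Jii; J -> e | SN | ee | iJ | Jii; N -> e | eNJ.
TERM: introduce B -> e, A -> i and substitute in every rule of length ≥2.
BIN: J -> JAA becomes J -> JC, C -> AA; N -> BNJ becomes N -> BD, D -> NJ; S -> JAA becomes S -> JE, E -> AA.

S -> e | JE; A -> i; B -> e; C -> AA; D -> NJ; E -> AA; J -> e | AJ | BB | JC | SN; N -> e | BD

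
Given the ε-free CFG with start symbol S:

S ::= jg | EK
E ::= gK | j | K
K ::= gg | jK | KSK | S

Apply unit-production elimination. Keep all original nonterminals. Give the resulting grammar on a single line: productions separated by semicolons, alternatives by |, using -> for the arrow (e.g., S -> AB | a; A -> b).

S -> EK | jg; E -> j | EK | gK | gg | jK | jg | KSK; K -> EK | gg | jK | jg | KSK

Unit productions: E->K, K->S.
Unit pairs (A ⇒* B via units): (E,K), (E,S), (K,S).
S: inherits non-unit rules of {S} → EK | jg.
E: inherits non-unit rules of {E, K, S} → EK | KSK | gK | gg | j | jK | jg.
K: inherits non-unit rules of {K, S} → EK | KSK | gg | jK | jg.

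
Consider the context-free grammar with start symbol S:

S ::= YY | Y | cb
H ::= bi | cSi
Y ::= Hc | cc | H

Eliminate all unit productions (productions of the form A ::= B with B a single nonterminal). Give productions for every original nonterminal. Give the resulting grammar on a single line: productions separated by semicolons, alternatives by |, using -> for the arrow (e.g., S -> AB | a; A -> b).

Unit productions: S->Y, Y->H.
Unit pairs (A ⇒* B via units): (S,H), (S,Y), (Y,H).
S: inherits non-unit rules of {H, S, Y} → Hc | YY | bi | cSi | cb | cc.
H: inherits non-unit rules of {H} → bi | cSi.
Y: inherits non-unit rules of {H, Y} → Hc | bi | cSi | cc.

S -> Hc | YY | bi | cb | cc | cSi; H -> bi | cSi; Y -> Hc | bi | cc | cSi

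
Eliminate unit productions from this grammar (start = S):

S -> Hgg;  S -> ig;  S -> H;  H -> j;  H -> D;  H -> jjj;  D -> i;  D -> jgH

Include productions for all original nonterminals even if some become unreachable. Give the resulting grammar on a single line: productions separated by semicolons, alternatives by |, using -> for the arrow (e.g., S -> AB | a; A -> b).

Unit productions: H->D, S->H.
Unit pairs (A ⇒* B via units): (H,D), (S,D), (S,H).
S: inherits non-unit rules of {D, H, S} → Hgg | i | ig | j | jgH | jjj.
D: inherits non-unit rules of {D} → i | jgH.
H: inherits non-unit rules of {D, H} → i | j | jgH | jjj.

S -> i | j | ig | Hgg | jgH | jjj; D -> i | jgH; H -> i | j | jgH | jjj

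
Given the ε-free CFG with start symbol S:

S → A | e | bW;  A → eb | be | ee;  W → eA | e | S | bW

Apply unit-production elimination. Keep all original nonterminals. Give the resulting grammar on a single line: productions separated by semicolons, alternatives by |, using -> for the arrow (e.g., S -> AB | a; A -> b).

Unit productions: S->A, W->S.
Unit pairs (A ⇒* B via units): (S,A), (W,A), (W,S).
S: inherits non-unit rules of {A, S} → bW | be | e | eb | ee.
A: inherits non-unit rules of {A} → be | eb | ee.
W: inherits non-unit rules of {A, S, W} → bW | be | e | eA | eb | ee.

S -> e | bW | be | eb | ee; A -> be | eb | ee; W -> e | bW | be | eA | eb | ee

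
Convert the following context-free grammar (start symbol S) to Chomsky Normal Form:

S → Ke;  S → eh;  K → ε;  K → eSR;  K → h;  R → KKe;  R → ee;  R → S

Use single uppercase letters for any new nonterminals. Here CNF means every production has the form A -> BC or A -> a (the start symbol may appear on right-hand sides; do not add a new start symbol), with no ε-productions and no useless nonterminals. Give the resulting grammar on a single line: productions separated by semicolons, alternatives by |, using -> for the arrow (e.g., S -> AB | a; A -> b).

S -> e | AB | KA; A -> e; B -> h; C -> SR; D -> KA; K -> h | AC; R -> e | AA | AB | KA | KD

Nullable: {K}; after ε-elimination: S -> e | Ke | eh; K -> h | eSR; R -> S | e | Ke | ee | KKe.
After unit-elimination: S -> e | Ke | eh; K -> h | eSR; R -> e | Ke | ee | eh | KKe.
TERM: introduce A -> e, B -> h and substitute in every rule of length ≥2.
BIN: K -> ASR becomes K -> AC, C -> SR; R -> KKA becomes R -> KD, D -> KA.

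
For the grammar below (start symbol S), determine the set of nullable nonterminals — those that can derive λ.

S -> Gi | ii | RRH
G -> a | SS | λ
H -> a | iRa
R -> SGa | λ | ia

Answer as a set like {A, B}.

{G, R}

Directly nullable (have an ε-rule): {G, R}.
Not nullable: H, S — each has a terminal in every rule's right-hand side or depends on a non-nullable symbol.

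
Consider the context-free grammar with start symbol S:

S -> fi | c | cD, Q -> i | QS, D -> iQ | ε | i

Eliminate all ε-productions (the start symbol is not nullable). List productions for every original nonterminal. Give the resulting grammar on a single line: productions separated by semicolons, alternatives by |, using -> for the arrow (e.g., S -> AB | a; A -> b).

S -> c | cD | fi; D -> i | iQ; Q -> i | QS

Nullable set: {D}.
S -> cD: D nullable, giving c | cD.
Drop D -> ε.
Unchanged (no nullable symbols): S -> c; S -> fi; D -> i; D -> iQ; Q -> QS; Q -> i.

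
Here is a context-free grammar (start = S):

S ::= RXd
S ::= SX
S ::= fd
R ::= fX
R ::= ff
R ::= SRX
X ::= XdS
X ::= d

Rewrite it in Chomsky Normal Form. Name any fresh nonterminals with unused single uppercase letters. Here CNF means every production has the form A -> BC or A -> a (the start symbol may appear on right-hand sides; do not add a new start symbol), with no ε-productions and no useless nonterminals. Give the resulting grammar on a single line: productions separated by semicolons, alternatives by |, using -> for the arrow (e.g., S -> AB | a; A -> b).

No ε-productions.
No unit productions to eliminate.
TERM: introduce B -> d, A -> f and substitute in every rule of length ≥2.
BIN: R -> SRX becomes R -> SC, C -> RX; S -> RXB becomes S -> RD, D -> XB; X -> XBS becomes X -> XE, E -> BS.

S -> AB | RD | SX; A -> f; B -> d; C -> RX; D -> XB; E -> BS; R -> AA | AX | SC; X -> d | XE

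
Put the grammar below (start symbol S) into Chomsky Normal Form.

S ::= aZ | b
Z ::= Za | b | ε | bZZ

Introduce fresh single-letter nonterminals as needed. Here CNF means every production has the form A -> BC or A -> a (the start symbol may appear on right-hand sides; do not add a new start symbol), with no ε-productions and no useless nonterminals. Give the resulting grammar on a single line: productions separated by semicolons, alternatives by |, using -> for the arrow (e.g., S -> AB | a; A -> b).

S -> a | b | AZ; A -> a; B -> b; C -> ZZ; Z -> a | b | BC | BZ | ZA

Nullable: {Z}; after ε-elimination: S -> a | b | aZ; Z -> a | b | Za | bZ | bZZ.
No unit productions to eliminate.
TERM: introduce A -> a, B -> b and substitute in every rule of length ≥2.
BIN: Z -> BZZ becomes Z -> BC, C -> ZZ.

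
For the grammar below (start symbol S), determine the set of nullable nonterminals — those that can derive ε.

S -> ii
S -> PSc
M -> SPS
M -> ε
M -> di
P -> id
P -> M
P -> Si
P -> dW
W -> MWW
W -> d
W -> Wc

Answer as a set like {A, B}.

{M, P}

Directly nullable (have an ε-rule): {M}.
P is nullable via P -> M (every symbol on the right is already known nullable).
Not nullable: S, W — each has a terminal in every rule's right-hand side or depends on a non-nullable symbol.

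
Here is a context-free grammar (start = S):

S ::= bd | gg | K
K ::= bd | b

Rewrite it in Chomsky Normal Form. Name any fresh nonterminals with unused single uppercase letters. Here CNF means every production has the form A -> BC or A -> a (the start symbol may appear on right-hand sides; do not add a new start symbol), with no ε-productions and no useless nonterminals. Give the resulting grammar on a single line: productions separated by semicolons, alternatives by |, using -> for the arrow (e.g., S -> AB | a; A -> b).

S -> b | AB | CC; A -> b; B -> d; C -> g

No ε-productions.
After unit-elimination: S -> b | bd | gg; K -> b | bd.
TERM: introduce A -> b, B -> d, C -> g and substitute in every rule of length ≥2.
Drop unreachable/unproductive: K.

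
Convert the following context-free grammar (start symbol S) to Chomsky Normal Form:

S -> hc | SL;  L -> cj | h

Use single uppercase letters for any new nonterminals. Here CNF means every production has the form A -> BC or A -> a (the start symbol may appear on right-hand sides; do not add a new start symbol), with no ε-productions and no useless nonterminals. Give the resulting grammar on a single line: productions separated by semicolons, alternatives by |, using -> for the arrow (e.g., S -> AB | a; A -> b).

No ε-productions.
No unit productions to eliminate.
TERM: introduce A -> c, C -> h, B -> j and substitute in every rule of length ≥2.

S -> CA | SL; A -> c; B -> j; C -> h; L -> h | AB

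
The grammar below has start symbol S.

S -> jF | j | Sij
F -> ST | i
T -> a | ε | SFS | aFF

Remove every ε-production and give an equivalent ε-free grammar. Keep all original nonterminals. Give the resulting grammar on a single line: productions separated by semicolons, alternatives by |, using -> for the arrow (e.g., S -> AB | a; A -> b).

S -> j | jF | Sij; F -> S | i | ST; T -> a | SFS | aFF

Nullable set: {T}.
F -> ST: T nullable, giving S | ST.
Drop T -> ε.
Unchanged (no nullable symbols): S -> Sij; S -> j; S -> jF; F -> i; T -> SFS; T -> a; T -> aFF.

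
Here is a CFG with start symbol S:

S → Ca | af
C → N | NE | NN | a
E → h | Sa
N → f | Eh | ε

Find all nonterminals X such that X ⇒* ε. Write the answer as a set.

Directly nullable (have an ε-rule): {N}.
C is nullable via C -> N (every symbol on the right is already known nullable).
Not nullable: E, S — each has a terminal in every rule's right-hand side or depends on a non-nullable symbol.

{C, N}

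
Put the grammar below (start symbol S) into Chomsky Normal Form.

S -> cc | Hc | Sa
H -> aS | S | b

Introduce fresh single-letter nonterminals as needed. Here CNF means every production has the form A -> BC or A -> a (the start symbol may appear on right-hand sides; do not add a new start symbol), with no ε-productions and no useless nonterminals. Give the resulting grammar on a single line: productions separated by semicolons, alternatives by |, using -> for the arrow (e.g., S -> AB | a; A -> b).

S -> AA | HA | SB; A -> c; B -> a; H -> b | AA | BS | HA | SB

No ε-productions.
After unit-elimination: S -> Hc | Sa | cc; H -> b | Hc | Sa | aS | cc.
TERM: introduce B -> a, A -> c and substitute in every rule of length ≥2.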